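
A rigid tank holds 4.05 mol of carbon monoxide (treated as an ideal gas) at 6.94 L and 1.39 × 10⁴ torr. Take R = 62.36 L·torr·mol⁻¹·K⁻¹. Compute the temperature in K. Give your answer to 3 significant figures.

T ≈ 382 K

PV = nRT ⇒ T = PV/(nR) = (1.39e+04 × 6.94) / (4.05 × 62.36)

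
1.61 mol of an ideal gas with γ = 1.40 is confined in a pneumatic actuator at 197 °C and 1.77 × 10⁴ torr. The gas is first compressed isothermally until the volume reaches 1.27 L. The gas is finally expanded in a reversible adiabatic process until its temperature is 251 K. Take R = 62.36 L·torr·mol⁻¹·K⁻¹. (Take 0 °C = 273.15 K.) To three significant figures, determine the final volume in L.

Convert: T₁ = 470.1 K.
From PV = nRT: V₁ = nRT₁/P₁ = 2.667 L.
Isothermal, so P V is constant: T₂ = T₁; P₂ = P₁·(V₁/V₂) = 3.717e+04 torr.
Reversible adiabatic, γ = 1.40: P₃ = P₂·(T₃/T₂)^(γ/(γ−1)) = 4132 torr; V₃ = V₂·(T₂/T₃)^(1/(γ−1)) = 6.098 L.

V₃ ≈ 6.10 L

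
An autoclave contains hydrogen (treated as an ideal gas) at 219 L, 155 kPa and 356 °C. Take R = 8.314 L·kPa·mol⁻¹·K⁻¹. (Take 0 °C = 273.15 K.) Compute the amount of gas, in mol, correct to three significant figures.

n ≈ 6.49 mol

Convert: T = 629.15 K.
PV = nRT ⇒ n = PV/(RT) = (155 × 219) / (8.314 × 629.15)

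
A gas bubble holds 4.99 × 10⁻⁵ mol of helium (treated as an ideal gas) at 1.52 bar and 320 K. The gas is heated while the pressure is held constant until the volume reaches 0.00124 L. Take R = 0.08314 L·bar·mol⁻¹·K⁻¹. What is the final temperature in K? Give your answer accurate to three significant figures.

T₂ ≈ 454 K

From PV = nRT: V₁ = nRT₁/P₁ = 0.0008734 L.
Isobaric, so V/T is constant: P₂ = P₁; T₂ = T₁·(V₂/V₁) = 454.3 K.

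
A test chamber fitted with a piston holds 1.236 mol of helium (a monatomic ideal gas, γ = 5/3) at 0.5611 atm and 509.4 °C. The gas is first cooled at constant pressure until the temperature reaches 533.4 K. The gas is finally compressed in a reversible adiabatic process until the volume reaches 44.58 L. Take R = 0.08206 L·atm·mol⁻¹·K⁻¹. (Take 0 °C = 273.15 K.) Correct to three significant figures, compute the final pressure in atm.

P₃ ≈ 2.03 atm

Convert: T₁ = 782.5 K.
From PV = nRT: V₁ = nRT₁/P₁ = 141.5 L.
P constant ⇒ V ∝ T: P₂ = P₁; V₂ = V₁·(T₂/T₁) = 96.42 L.
Adiabatic (γ = 5/3), T V^(γ−1) and P V^γ constant: T₃ = T₂·(V₂/V₃)^(γ−1) = 892.1 K; P₃ = P₂·(V₂/V₃)^γ = 2.030 atm.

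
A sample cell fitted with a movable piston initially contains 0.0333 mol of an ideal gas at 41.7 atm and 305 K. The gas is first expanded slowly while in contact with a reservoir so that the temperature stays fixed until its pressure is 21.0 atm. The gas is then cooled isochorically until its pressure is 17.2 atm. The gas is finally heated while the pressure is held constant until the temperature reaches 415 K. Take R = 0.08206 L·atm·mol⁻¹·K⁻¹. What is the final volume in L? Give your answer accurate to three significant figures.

V₄ ≈ 0.0659 L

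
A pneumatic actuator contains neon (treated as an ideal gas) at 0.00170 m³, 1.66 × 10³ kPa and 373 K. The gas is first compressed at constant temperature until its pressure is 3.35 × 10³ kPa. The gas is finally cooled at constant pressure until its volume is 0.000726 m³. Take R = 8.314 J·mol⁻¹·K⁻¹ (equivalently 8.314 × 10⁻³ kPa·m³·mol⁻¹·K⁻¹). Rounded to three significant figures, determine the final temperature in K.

T₃ ≈ 321 K

Isothermal, so P V is constant: T₂ = T₁; V₂ = V₁·(P₁/P₂) = 0.0008424 m³.
Isobaric, so V/T is constant: P₃ = P₂; T₃ = T₂·(V₃/V₂) = 321.5 K.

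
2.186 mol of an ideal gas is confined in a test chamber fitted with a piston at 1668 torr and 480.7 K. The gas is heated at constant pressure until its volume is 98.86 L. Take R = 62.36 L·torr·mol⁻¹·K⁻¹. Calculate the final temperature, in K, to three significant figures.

T₂ ≈ 1.21e+03 K

From PV = nRT: V₁ = nRT₁/P₁ = 39.29 L.
Isobaric, so V/T is constant: P₂ = P₁; T₂ = T₁·(V₂/V₁) = 1210 K.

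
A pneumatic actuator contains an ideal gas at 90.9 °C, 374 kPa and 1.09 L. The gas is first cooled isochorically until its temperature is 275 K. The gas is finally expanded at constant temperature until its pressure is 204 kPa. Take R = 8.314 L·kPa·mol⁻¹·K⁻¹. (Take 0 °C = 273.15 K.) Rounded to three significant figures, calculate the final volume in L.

V₃ ≈ 1.51 L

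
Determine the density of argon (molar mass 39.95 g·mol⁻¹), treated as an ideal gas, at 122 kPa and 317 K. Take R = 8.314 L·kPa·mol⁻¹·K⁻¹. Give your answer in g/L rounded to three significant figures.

ρ ≈ 1.85 g/L

ρ = PM/(RT) = (122 × 39.95) / (8.314 × 317.0)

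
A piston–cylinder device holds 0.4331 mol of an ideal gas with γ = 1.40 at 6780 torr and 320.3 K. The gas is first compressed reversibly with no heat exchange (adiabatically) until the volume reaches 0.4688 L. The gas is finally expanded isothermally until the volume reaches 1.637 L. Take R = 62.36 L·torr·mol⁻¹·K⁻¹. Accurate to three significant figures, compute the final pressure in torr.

P₃ ≈ 7.89e+03 torr

From PV = nRT: V₁ = nRT₁/P₁ = 1.276 L.
Reversible adiabatic, γ = 1.40: T₂ = T₁·(V₁/V₂)^(γ−1) = 478.1 K; P₂ = P₁·(V₁/V₂)^γ = 2.754e+04 torr.
T constant ⇒ Boyle's law P V = const: T₃ = T₂; P₃ = P₂·(V₂/V₃) = 7887 torr.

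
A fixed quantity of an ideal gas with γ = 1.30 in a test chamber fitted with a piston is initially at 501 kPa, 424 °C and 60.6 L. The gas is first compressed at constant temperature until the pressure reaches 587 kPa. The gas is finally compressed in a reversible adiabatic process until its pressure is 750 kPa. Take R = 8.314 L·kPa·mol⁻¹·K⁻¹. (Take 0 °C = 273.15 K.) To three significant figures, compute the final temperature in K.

T₃ ≈ 738 K

Convert: T₁ = 697.1 K.
Isothermal, so P V is constant: T₂ = T₁; V₂ = V₁·(P₁/P₂) = 51.72 L.
Adiabatic (γ = 1.30), T V^(γ−1) and P V^γ constant: T₃ = T₂·(P₃/P₂)^((γ−1)/γ) = 737.7 K; V₃ = V₂·(P₂/P₃)^(1/γ) = 42.84 L.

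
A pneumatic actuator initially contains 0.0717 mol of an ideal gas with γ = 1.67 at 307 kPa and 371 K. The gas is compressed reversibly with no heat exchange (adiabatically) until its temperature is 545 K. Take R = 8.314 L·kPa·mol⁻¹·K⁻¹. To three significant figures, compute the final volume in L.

From PV = nRT: V₁ = nRT₁/P₁ = 0.7204 L.
Adiabatic (γ = 1.67), T V^(γ−1) and P V^γ constant: P₂ = P₁·(T₂/T₁)^(γ/(γ−1)) = 800.7 kPa; V₂ = V₁·(T₁/T₂)^(1/(γ−1)) = 0.4058 L.

V₂ ≈ 0.406 L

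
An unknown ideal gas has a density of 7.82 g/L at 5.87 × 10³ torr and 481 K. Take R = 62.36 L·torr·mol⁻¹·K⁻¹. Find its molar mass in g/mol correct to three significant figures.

ρ = PM/(RT) ⇒ M = ρRT/P = (7.82 × 62.36 × 481.0) / 5.87e+03

M ≈ 40.0 g/mol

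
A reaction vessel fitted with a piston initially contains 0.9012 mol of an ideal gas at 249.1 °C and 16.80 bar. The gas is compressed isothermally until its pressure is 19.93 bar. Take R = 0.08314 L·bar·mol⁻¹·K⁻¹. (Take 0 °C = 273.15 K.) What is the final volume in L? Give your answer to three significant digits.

V₂ ≈ 1.96 L

Convert: T₁ = 522.2 K.
From PV = nRT: V₁ = nRT₁/P₁ = 2.329 L.
T constant ⇒ Boyle's law P V = const: T₂ = T₁; V₂ = V₁·(P₁/P₂) = 1.963 L.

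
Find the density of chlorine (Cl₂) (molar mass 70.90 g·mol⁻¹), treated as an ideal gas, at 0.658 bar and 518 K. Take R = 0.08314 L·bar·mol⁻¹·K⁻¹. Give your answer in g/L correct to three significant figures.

ρ ≈ 1.08 g/L

ρ = PM/(RT) = (0.658 × 70.90) / (0.08314 × 518.0)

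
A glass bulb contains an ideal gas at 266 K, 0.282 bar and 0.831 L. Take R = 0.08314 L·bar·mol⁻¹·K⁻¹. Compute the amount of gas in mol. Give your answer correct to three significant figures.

PV = nRT ⇒ n = PV/(RT) = (0.282 × 0.831) / (0.08314 × 266)

n ≈ 0.0106 mol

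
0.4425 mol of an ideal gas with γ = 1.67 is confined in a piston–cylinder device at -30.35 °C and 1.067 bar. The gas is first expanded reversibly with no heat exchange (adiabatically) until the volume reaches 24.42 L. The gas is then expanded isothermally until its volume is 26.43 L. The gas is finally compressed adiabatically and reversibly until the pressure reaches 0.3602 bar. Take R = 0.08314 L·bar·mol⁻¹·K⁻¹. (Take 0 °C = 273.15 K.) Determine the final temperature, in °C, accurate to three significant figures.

T₄ ≈ -111 °C

Convert: T₁ = 242.8 K.
From PV = nRT: V₁ = nRT₁/P₁ = 8.372 L.
Reversible adiabatic, γ = 1.67: T₂ = T₁·(V₁/V₂)^(γ−1) = 118.5 K; P₂ = P₁·(V₁/V₂)^γ = 0.1785 bar.
T constant ⇒ Boyle's law P V = const: T₃ = T₂; P₃ = P₂·(V₂/V₃) = 0.1650 bar.
Reversible adiabatic, γ = 1.67: T₄ = T₃·(P₄/P₃)^((γ−1)/γ) = 162.1 K; V₄ = V₃·(P₃/P₄)^(1/γ) = 16.56 L.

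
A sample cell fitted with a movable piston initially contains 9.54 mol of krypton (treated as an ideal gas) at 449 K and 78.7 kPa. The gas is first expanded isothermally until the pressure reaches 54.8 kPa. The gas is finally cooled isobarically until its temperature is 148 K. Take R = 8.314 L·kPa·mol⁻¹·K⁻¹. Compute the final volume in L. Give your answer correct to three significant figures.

V₃ ≈ 214 L

From PV = nRT: V₁ = nRT₁/P₁ = 452.5 L.
T constant ⇒ Boyle's law P V = const: T₂ = T₁; V₂ = V₁·(P₁/P₂) = 649.9 L.
P constant ⇒ V ∝ T: P₃ = P₂; V₃ = V₂·(T₃/T₂) = 214.2 L.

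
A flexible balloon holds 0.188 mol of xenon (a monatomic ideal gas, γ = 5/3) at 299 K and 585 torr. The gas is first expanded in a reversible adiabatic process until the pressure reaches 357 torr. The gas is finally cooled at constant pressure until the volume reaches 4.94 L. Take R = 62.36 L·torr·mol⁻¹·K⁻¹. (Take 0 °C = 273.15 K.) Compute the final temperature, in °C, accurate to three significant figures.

From PV = nRT: V₁ = nRT₁/P₁ = 5.992 L.
Reversible adiabatic, γ = 5/3: T₂ = T₁·(P₂/P₁)^((γ−1)/γ) = 245.4 K; V₂ = V₁·(P₁/P₂)^(1/γ) = 8.059 L.
Isobaric, so V/T is constant: P₃ = P₂; T₃ = T₂·(V₃/V₂) = 150.4 K.

T₃ ≈ -123 °C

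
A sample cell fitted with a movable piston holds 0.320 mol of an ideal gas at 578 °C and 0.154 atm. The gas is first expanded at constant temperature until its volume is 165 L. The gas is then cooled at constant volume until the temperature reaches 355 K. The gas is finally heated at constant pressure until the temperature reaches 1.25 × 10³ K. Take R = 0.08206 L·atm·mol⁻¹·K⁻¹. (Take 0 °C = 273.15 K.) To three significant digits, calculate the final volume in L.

V₄ ≈ 581 L

Convert: T₁ = 851.1 K.
From PV = nRT: V₁ = nRT₁/P₁ = 145.1 L.
Isothermal, so P V is constant: T₂ = T₁; P₂ = P₁·(V₁/V₂) = 0.1355 atm.
V constant ⇒ P ∝ T: V₃ = V₂; P₃ = P₂·(T₃/T₂) = 0.05650 atm.
Isobaric, so V/T is constant: P₄ = P₃; V₄ = V₃·(T₄/T₃) = 581.0 L.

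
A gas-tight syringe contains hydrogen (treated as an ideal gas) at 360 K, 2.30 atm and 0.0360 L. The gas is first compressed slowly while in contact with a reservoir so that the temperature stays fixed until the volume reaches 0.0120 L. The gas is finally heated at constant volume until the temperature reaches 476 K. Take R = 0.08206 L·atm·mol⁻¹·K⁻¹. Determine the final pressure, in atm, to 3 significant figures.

P₃ ≈ 9.12 atm

Isothermal, so P V is constant: T₂ = T₁; P₂ = P₁·(V₁/V₂) = 6.900 atm.
Isochoric, so P/T is constant: V₃ = V₂; P₃ = P₂·(T₃/T₂) = 9.123 atm.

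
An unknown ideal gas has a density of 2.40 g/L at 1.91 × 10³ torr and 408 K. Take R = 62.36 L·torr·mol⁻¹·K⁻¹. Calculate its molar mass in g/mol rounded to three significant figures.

ρ = PM/(RT) ⇒ M = ρRT/P = (2.40 × 62.36 × 408.0) / 1.91e+03

M ≈ 32.0 g/mol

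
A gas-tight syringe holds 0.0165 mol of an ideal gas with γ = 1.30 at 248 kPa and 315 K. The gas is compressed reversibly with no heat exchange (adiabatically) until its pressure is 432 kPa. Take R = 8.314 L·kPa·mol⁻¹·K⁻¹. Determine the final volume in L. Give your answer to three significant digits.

V₂ ≈ 0.114 L

From PV = nRT: V₁ = nRT₁/P₁ = 0.1742 L.
Adiabatic (γ = 1.30), T V^(γ−1) and P V^γ constant: T₂ = T₁·(P₂/P₁)^((γ−1)/γ) = 358.0 K; V₂ = V₁·(P₁/P₂)^(1/γ) = 0.1137 L.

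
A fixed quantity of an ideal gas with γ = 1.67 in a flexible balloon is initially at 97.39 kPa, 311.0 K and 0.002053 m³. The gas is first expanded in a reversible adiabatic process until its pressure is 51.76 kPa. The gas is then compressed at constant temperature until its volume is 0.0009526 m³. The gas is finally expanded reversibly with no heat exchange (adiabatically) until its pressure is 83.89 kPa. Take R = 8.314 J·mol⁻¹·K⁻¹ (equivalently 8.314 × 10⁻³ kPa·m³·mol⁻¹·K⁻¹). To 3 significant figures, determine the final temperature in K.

T₄ ≈ 185 K

Adiabatic (γ = 1.67), T V^(γ−1) and P V^γ constant: T₂ = T₁·(P₂/P₁)^((γ−1)/γ) = 241.3 K; V₂ = V₁·(P₁/P₂)^(1/γ) = 0.002998 m³.
Isothermal, so P V is constant: T₃ = T₂; P₃ = P₂·(V₂/V₃) = 162.9 kPa.
Adiabatic (γ = 1.67), T V^(γ−1) and P V^γ constant: T₄ = T₃·(P₄/P₃)^((γ−1)/γ) = 184.9 K; V₄ = V₃·(P₃/P₄)^(1/γ) = 0.001417 m³.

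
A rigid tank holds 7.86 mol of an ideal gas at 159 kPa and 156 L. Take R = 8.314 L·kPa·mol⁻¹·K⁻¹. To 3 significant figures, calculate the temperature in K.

T ≈ 380 K

PV = nRT ⇒ T = PV/(nR) = (159 × 156) / (7.86 × 8.314)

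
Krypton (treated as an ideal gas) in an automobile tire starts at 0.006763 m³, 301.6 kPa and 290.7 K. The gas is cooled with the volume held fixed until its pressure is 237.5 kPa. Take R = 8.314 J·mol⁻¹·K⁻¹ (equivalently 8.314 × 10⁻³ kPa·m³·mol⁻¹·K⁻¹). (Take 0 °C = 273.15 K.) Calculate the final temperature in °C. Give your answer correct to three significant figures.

Isochoric, so P/T is constant: V₂ = V₁; T₂ = T₁·(P₂/P₁) = 228.9 K.

T₂ ≈ -44.2 °C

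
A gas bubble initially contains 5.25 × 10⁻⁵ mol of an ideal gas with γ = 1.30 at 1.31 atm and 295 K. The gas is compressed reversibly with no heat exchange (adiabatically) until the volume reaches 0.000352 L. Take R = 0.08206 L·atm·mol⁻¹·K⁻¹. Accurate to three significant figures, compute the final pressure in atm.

P₂ ≈ 4.89 atm

From PV = nRT: V₁ = nRT₁/P₁ = 0.0009702 L.
Reversible adiabatic, γ = 1.30: T₂ = T₁·(V₁/V₂)^(γ−1) = 399.9 K; P₂ = P₁·(V₁/V₂)^γ = 4.894 atm.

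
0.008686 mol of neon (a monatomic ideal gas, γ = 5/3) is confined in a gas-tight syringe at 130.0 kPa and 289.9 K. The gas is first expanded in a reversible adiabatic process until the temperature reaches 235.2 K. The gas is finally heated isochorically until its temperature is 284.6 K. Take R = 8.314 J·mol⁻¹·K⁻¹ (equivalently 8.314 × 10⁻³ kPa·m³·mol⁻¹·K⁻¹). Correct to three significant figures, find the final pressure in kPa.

P₃ ≈ 93.3 kPa

From PV = nRT: V₁ = nRT₁/P₁ = 0.0001610 m³.
Reversible adiabatic, γ = 5/3: P₂ = P₁·(T₂/T₁)^(γ/(γ−1)) = 77.08 kPa; V₂ = V₁·(T₁/T₂)^(1/(γ−1)) = 0.0002204 m³.
Isochoric, so P/T is constant: V₃ = V₂; P₃ = P₂·(T₃/T₂) = 93.26 kPa.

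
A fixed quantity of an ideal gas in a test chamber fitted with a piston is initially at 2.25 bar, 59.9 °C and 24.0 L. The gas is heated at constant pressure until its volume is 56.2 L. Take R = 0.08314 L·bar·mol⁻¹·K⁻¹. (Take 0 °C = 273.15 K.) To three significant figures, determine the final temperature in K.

T₂ ≈ 780 K

Convert: T₁ = 333.0 K.
P constant ⇒ V ∝ T: P₂ = P₁; T₂ = T₁·(V₂/V₁) = 779.9 K.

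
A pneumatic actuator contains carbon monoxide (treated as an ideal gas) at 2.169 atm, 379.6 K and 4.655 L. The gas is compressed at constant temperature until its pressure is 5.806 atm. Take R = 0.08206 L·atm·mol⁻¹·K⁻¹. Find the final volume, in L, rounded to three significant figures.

Isothermal, so P V is constant: T₂ = T₁; V₂ = V₁·(P₁/P₂) = 1.739 L.

V₂ ≈ 1.74 L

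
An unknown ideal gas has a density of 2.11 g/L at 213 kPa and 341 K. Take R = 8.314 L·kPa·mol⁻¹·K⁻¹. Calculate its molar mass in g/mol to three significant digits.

M ≈ 28.1 g/mol

ρ = PM/(RT) ⇒ M = ρRT/P = (2.11 × 8.314 × 341.0) / 213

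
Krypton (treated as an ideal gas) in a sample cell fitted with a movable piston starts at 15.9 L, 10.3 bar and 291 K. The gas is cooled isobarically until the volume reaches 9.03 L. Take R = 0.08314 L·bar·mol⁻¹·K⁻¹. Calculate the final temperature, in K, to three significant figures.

P constant ⇒ V ∝ T: P₂ = P₁; T₂ = T₁·(V₂/V₁) = 165.3 K.

T₂ ≈ 165 K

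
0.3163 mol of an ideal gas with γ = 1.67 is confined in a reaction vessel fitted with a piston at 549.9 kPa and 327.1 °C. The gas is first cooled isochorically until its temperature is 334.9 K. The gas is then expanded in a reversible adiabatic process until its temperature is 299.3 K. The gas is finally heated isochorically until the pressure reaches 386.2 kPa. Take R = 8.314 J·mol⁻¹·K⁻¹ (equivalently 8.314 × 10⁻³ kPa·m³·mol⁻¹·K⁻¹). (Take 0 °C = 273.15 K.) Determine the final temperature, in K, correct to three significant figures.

T₄ ≈ 499 K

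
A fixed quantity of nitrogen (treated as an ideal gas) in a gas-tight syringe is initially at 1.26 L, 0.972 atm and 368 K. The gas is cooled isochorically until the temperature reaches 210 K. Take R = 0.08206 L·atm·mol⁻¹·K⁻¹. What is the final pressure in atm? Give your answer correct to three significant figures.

P₂ ≈ 0.555 atm

Isochoric, so P/T is constant: V₂ = V₁; P₂ = P₁·(T₂/T₁) = 0.5547 atm.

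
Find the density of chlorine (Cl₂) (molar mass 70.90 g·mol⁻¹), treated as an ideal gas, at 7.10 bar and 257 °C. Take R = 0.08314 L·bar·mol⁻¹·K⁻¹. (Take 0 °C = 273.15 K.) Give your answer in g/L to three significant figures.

ρ = PM/(RT) = (7.10 × 70.90) / (0.08314 × 530.1)

ρ ≈ 11.4 g/L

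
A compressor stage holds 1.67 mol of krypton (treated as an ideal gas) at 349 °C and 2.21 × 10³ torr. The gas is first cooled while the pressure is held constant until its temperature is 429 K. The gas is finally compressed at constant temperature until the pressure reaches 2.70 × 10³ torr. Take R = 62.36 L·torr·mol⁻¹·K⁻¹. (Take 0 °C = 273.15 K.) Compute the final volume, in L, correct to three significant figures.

Convert: T₁ = 622.1 K.
From PV = nRT: V₁ = nRT₁/P₁ = 29.32 L.
P constant ⇒ V ∝ T: P₂ = P₁; V₂ = V₁·(T₂/T₁) = 20.22 L.
T constant ⇒ Boyle's law P V = const: T₃ = T₂; V₃ = V₂·(P₂/P₃) = 16.55 L.

V₃ ≈ 16.5 L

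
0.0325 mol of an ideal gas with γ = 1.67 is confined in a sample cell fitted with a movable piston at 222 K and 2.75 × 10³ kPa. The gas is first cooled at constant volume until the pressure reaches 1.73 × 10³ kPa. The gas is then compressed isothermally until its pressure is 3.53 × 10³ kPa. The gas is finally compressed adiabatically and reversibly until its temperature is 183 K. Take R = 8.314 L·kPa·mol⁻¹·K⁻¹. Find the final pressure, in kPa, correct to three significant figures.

From PV = nRT: V₁ = nRT₁/P₁ = 0.02181 L.
Isochoric, so P/T is constant: V₂ = V₁; T₂ = T₁·(P₂/P₁) = 139.7 K.
T constant ⇒ Boyle's law P V = const: T₃ = T₂; V₃ = V₂·(P₂/P₃) = 0.01069 L.
Adiabatic (γ = 1.67), T V^(γ−1) and P V^γ constant: P₄ = P₃·(T₄/T₃)^(γ/(γ−1)) = 6924 kPa; V₄ = V₃·(T₃/T₄)^(1/(γ−1)) = 0.007141 L.

P₄ ≈ 6.92e+03 kPa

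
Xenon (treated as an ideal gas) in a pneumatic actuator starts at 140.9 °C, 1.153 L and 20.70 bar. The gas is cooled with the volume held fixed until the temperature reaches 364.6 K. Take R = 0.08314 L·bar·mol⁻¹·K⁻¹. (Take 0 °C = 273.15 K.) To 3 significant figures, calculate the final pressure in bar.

P₂ ≈ 18.2 bar

Convert: T₁ = 414.0 K.
V constant ⇒ P ∝ T: V₂ = V₁; P₂ = P₁·(T₂/T₁) = 18.23 bar.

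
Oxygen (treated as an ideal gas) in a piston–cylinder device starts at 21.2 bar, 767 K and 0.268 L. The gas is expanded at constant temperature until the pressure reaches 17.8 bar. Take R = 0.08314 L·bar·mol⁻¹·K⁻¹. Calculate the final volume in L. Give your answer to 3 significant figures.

V₂ ≈ 0.319 L

Isothermal, so P V is constant: T₂ = T₁; V₂ = V₁·(P₁/P₂) = 0.3192 L.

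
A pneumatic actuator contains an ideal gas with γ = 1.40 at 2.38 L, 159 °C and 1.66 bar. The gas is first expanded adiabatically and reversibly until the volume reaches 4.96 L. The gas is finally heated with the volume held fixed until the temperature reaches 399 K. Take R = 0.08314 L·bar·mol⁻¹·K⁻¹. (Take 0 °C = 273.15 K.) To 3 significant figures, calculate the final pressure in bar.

P₃ ≈ 0.735 bar

Convert: T₁ = 432.1 K.
Reversible adiabatic, γ = 1.40: T₂ = T₁·(V₁/V₂)^(γ−1) = 322.2 K; P₂ = P₁·(V₁/V₂)^γ = 0.5938 bar.
V constant ⇒ P ∝ T: V₃ = V₂; P₃ = P₂·(T₃/T₂) = 0.7354 bar.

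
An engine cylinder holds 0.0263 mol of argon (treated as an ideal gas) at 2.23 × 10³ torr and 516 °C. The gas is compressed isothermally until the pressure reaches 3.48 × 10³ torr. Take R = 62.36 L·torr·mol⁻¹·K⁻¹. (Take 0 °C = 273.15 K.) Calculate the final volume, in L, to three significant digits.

Convert: T₁ = 789.1 K.
From PV = nRT: V₁ = nRT₁/P₁ = 0.5804 L.
Isothermal, so P V is constant: T₂ = T₁; V₂ = V₁·(P₁/P₂) = 0.3719 L.

V₂ ≈ 0.372 L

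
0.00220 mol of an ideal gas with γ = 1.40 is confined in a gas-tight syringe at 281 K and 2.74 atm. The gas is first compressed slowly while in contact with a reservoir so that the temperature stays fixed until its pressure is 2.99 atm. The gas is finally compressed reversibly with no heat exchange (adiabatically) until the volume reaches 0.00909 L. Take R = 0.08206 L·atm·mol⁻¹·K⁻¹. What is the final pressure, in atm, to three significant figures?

P₃ ≈ 7.16 atm

From PV = nRT: V₁ = nRT₁/P₁ = 0.01851 L.
Isothermal, so P V is constant: T₂ = T₁; V₂ = V₁·(P₁/P₂) = 0.01697 L.
Adiabatic (γ = 1.40), T V^(γ−1) and P V^γ constant: T₃ = T₂·(V₂/V₃)^(γ−1) = 360.7 K; P₃ = P₂·(V₂/V₃)^γ = 7.163 atm.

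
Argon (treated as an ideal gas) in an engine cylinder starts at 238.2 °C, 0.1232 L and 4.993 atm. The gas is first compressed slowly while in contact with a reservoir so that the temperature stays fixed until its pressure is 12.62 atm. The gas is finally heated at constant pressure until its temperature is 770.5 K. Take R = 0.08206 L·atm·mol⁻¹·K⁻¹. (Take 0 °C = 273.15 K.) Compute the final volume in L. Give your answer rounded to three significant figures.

Convert: T₁ = 511.3 K.
T constant ⇒ Boyle's law P V = const: T₂ = T₁; V₂ = V₁·(P₁/P₂) = 0.04874 L.
P constant ⇒ V ∝ T: P₃ = P₂; V₃ = V₂·(T₃/T₂) = 0.07345 L.

V₃ ≈ 0.0734 L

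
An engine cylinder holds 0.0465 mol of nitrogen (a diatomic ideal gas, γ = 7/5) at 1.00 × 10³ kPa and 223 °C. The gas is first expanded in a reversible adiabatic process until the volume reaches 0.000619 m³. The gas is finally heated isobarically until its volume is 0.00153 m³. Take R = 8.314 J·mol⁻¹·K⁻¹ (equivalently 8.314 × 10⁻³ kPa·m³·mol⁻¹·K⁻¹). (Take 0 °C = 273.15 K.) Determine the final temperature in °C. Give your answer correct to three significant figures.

Convert: T₁ = 496.1 K.
From PV = nRT: V₁ = nRT₁/P₁ = 0.0001918 m³.
Adiabatic (γ = 7/5), T V^(γ−1) and P V^γ constant: T₂ = T₁·(V₁/V₂)^(γ−1) = 310.5 K; P₂ = P₁·(V₁/V₂)^γ = 193.9 kPa.
P constant ⇒ V ∝ T: P₃ = P₂; T₃ = T₂·(V₃/V₂) = 767.5 K.

T₃ ≈ 494 °C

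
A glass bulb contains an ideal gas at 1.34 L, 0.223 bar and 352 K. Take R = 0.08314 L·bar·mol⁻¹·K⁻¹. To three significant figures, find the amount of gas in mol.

n ≈ 0.0102 mol

PV = nRT ⇒ n = PV/(RT) = (0.223 × 1.34) / (0.08314 × 352)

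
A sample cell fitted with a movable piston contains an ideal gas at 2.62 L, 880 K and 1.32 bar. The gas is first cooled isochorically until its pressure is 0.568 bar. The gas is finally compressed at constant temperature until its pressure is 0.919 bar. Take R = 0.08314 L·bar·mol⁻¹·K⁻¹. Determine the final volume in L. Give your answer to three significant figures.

V constant ⇒ P ∝ T: V₂ = V₁; T₂ = T₁·(P₂/P₁) = 378.7 K.
T constant ⇒ Boyle's law P V = const: T₃ = T₂; V₃ = V₂·(P₂/P₃) = 1.619 L.

V₃ ≈ 1.62 L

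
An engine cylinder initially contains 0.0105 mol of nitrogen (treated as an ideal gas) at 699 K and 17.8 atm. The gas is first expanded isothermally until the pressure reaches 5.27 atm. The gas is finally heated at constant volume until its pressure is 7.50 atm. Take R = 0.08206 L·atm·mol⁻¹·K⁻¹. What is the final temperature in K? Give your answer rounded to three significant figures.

From PV = nRT: V₁ = nRT₁/P₁ = 0.03384 L.
T constant ⇒ Boyle's law P V = const: T₂ = T₁; V₂ = V₁·(P₁/P₂) = 0.1143 L.
Isochoric, so P/T is constant: V₃ = V₂; T₃ = T₂·(P₃/P₂) = 994.8 K.

T₃ ≈ 995 K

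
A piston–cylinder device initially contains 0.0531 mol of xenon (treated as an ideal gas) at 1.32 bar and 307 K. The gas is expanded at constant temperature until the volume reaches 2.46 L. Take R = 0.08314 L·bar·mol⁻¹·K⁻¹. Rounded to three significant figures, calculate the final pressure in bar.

P₂ ≈ 0.551 bar

From PV = nRT: V₁ = nRT₁/P₁ = 1.027 L.
Isothermal, so P V is constant: T₂ = T₁; P₂ = P₁·(V₁/V₂) = 0.5509 bar.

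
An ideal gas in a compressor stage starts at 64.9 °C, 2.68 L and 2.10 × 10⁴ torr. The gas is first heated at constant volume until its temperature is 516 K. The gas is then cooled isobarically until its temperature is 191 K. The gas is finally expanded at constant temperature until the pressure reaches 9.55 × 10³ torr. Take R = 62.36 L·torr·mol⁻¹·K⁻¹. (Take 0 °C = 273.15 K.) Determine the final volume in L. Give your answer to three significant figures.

V₄ ≈ 3.33 L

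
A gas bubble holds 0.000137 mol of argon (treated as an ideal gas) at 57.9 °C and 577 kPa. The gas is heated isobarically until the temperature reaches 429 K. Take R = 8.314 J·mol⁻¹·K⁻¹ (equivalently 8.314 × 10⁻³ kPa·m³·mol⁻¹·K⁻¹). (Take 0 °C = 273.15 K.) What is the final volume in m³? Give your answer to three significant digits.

V₂ ≈ 8.47e-07 m³

Convert: T₁ = 331.0 K.
From PV = nRT: V₁ = nRT₁/P₁ = 6.535e-07 m³.
Isobaric, so V/T is constant: P₂ = P₁; V₂ = V₁·(T₂/T₁) = 8.469e-07 m³.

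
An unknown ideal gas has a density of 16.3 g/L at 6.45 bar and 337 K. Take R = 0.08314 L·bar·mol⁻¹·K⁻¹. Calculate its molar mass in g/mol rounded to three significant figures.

ρ = PM/(RT) ⇒ M = ρRT/P = (16.3 × 0.08314 × 337.0) / 6.45

M ≈ 70.8 g/mol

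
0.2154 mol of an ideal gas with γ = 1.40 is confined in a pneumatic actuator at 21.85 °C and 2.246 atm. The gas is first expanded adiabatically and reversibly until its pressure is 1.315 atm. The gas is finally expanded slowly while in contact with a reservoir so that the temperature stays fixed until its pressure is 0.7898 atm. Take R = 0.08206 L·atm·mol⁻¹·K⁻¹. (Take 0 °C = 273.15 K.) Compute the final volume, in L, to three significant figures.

Convert: T₁ = 295.0 K.
From PV = nRT: V₁ = nRT₁/P₁ = 2.322 L.
Adiabatic (γ = 1.40), T V^(γ−1) and P V^γ constant: T₂ = T₁·(P₂/P₁)^((γ−1)/γ) = 253.2 K; V₂ = V₁·(P₁/P₂)^(1/γ) = 3.403 L.
Isothermal, so P V is constant: T₃ = T₂; V₃ = V₂·(P₂/P₃) = 5.666 L.

V₃ ≈ 5.67 L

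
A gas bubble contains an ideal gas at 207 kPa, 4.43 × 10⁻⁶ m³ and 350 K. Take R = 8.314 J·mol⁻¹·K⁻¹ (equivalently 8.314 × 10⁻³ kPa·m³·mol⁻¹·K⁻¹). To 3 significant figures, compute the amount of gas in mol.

n ≈ 0.000315 mol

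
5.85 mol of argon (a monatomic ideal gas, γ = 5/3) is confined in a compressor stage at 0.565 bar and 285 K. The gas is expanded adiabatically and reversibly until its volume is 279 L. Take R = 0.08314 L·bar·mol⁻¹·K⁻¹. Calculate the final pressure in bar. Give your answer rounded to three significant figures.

P₂ ≈ 0.456 bar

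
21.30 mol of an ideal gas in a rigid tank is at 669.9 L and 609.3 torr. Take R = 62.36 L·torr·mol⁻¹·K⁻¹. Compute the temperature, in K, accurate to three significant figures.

PV = nRT ⇒ T = PV/(nR) = (609.3 × 669.9) / (21.30 × 62.36)

T ≈ 307 K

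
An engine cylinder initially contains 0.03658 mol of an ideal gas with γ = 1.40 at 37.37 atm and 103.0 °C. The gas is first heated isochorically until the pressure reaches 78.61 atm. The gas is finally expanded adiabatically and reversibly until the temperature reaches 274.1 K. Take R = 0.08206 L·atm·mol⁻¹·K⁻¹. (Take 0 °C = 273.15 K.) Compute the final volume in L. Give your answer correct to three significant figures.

Convert: T₁ = 376.1 K.
From PV = nRT: V₁ = nRT₁/P₁ = 0.03021 L.
V constant ⇒ P ∝ T: V₂ = V₁; T₂ = T₁·(P₂/P₁) = 791.3 K.
Reversible adiabatic, γ = 1.40: P₃ = P₂·(T₃/T₂)^(γ/(γ−1)) = 1.923 atm; V₃ = V₂·(T₂/T₃)^(1/(γ−1)) = 0.4278 L.

V₃ ≈ 0.428 L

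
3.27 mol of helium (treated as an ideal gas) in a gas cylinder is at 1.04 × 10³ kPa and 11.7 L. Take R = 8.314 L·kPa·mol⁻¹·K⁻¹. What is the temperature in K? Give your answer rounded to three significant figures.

PV = nRT ⇒ T = PV/(nR) = (1.04e+03 × 11.7) / (3.27 × 8.314)

T ≈ 448 K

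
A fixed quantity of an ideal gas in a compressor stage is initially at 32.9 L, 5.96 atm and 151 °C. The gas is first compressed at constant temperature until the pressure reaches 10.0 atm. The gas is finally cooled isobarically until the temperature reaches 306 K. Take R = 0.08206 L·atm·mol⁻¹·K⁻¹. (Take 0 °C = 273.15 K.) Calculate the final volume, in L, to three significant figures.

V₃ ≈ 14.1 L

Convert: T₁ = 424.1 K.
Isothermal, so P V is constant: T₂ = T₁; V₂ = V₁·(P₁/P₂) = 19.61 L.
Isobaric, so V/T is constant: P₃ = P₂; V₃ = V₂·(T₃/T₂) = 14.15 L.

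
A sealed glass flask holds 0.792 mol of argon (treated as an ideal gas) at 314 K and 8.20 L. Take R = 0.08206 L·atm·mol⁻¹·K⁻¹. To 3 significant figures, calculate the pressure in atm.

PV = nRT ⇒ P = nRT/V = (0.792 × 0.08206 × 314) / 8.20

P ≈ 2.49 atm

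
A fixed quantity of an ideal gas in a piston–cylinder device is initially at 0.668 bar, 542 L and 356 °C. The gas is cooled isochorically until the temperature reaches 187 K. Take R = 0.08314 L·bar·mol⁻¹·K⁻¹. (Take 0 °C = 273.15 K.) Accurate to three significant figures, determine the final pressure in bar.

Convert: T₁ = 629.1 K.
V constant ⇒ P ∝ T: V₂ = V₁; P₂ = P₁·(T₂/T₁) = 0.1985 bar.

P₂ ≈ 0.199 bar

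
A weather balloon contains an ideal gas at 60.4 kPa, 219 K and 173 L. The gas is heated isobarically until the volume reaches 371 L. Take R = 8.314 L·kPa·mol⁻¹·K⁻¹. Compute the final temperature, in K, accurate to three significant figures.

T₂ ≈ 470 K

Isobaric, so V/T is constant: P₂ = P₁; T₂ = T₁·(V₂/V₁) = 469.6 K.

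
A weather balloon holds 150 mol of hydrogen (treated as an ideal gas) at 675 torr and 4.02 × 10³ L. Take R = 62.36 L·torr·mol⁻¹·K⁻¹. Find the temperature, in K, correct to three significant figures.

T ≈ 290 K

PV = nRT ⇒ T = PV/(nR) = (675 × 4.02e+03) / (150 × 62.36)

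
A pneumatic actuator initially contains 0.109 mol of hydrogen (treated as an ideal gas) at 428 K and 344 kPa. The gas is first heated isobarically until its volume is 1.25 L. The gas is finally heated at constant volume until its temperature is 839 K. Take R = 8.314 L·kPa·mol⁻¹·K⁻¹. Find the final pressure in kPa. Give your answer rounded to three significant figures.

From PV = nRT: V₁ = nRT₁/P₁ = 1.128 L.
P constant ⇒ V ∝ T: P₂ = P₁; T₂ = T₁·(V₂/V₁) = 474.5 K.
V constant ⇒ P ∝ T: V₃ = V₂; P₃ = P₂·(T₃/T₂) = 608.3 kPa.

P₃ ≈ 608 kPa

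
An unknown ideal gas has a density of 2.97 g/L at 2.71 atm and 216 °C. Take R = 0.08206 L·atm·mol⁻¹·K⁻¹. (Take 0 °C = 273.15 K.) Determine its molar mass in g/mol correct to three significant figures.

M ≈ 44.0 g/mol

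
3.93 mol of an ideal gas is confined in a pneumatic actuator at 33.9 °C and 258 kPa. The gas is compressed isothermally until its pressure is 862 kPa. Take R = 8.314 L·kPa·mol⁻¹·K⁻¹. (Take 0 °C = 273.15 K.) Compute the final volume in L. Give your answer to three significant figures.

V₂ ≈ 11.6 L

Convert: T₁ = 307.0 K.
From PV = nRT: V₁ = nRT₁/P₁ = 38.89 L.
T constant ⇒ Boyle's law P V = const: T₂ = T₁; V₂ = V₁·(P₁/P₂) = 11.64 L.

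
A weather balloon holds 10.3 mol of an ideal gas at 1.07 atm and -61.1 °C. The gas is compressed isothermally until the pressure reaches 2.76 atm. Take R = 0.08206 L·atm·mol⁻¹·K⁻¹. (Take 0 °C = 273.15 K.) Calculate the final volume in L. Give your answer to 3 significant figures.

V₂ ≈ 64.9 L

Convert: T₁ = 212.0 K.
From PV = nRT: V₁ = nRT₁/P₁ = 167.5 L.
T constant ⇒ Boyle's law P V = const: T₂ = T₁; V₂ = V₁·(P₁/P₂) = 64.94 L.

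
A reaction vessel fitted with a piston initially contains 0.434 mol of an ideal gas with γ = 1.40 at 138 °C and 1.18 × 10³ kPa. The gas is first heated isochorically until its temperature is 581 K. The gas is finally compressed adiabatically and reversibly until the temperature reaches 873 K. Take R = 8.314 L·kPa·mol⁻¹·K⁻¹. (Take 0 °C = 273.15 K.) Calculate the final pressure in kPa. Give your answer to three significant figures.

P₃ ≈ 6.93e+03 kPa

Convert: T₁ = 411.1 K.
From PV = nRT: V₁ = nRT₁/P₁ = 1.257 L.
V constant ⇒ P ∝ T: V₂ = V₁; P₂ = P₁·(T₂/T₁) = 1667 kPa.
Reversible adiabatic, γ = 1.40: P₃ = P₂·(T₃/T₂)^(γ/(γ−1)) = 6934 kPa; V₃ = V₂·(T₂/T₃)^(1/(γ−1)) = 0.4543 L.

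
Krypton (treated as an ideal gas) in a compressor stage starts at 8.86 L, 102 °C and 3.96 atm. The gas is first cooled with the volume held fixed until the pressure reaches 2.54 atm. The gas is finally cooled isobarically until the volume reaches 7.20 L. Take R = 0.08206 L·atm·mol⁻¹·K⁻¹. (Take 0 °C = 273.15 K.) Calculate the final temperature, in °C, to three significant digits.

T₃ ≈ -77.6 °C

Convert: T₁ = 375.1 K.
V constant ⇒ P ∝ T: V₂ = V₁; T₂ = T₁·(P₂/P₁) = 240.6 K.
P constant ⇒ V ∝ T: P₃ = P₂; T₃ = T₂·(V₃/V₂) = 195.5 K.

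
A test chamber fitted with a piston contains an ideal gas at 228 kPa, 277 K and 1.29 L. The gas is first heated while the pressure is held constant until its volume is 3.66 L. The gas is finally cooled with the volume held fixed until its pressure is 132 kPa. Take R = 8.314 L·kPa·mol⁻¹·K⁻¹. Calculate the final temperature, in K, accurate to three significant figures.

P constant ⇒ V ∝ T: P₂ = P₁; T₂ = T₁·(V₂/V₁) = 785.9 K.
Isochoric, so P/T is constant: V₃ = V₂; T₃ = T₂·(P₃/P₂) = 455.0 K.

T₃ ≈ 455 K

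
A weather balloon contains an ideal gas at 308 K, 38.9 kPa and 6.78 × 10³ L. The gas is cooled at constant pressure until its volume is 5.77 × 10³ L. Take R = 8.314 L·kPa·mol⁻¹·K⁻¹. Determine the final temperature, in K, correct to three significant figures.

T₂ ≈ 262 K

P constant ⇒ V ∝ T: P₂ = P₁; T₂ = T₁·(V₂/V₁) = 262.1 K.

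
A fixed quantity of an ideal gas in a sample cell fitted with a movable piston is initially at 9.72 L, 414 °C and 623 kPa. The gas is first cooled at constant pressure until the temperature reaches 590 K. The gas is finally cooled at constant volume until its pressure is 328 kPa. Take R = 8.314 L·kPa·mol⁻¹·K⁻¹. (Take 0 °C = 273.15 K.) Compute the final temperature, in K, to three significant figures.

T₃ ≈ 311 K

Convert: T₁ = 687.1 K.
Isobaric, so V/T is constant: P₂ = P₁; V₂ = V₁·(T₂/T₁) = 8.346 L.
Isochoric, so P/T is constant: V₃ = V₂; T₃ = T₂·(P₃/P₂) = 310.6 K.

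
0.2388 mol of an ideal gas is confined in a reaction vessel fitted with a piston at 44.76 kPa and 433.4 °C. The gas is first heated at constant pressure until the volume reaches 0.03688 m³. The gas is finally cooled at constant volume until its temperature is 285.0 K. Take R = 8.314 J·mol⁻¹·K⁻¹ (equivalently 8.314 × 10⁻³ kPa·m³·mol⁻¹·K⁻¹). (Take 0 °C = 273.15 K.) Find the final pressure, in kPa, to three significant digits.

P₃ ≈ 15.3 kPa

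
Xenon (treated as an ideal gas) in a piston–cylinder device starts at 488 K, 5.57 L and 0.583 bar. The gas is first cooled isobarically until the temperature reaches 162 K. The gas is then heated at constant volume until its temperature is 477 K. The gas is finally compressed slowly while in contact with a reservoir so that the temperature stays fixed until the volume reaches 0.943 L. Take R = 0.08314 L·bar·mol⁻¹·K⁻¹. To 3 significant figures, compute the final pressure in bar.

P constant ⇒ V ∝ T: P₂ = P₁; V₂ = V₁·(T₂/T₁) = 1.849 L.
V constant ⇒ P ∝ T: V₃ = V₂; P₃ = P₂·(T₃/T₂) = 1.717 bar.
T constant ⇒ Boyle's law P V = const: T₄ = T₃; P₄ = P₃·(V₃/V₄) = 3.366 bar.

P₄ ≈ 3.37 bar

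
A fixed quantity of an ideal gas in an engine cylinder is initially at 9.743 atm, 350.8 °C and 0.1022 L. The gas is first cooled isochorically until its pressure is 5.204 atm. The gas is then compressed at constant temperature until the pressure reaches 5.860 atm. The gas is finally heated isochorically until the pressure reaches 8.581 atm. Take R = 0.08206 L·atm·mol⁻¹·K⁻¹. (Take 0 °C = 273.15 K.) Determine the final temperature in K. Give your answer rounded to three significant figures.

T₄ ≈ 488 K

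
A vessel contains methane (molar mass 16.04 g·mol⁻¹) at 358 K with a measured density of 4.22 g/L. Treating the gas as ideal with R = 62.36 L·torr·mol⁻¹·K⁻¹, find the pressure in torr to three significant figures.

ρ = PM/(RT) ⇒ P = ρRT/M = (4.22 × 62.36 × 358.0) / 16.04

P ≈ 5.87e+03 torr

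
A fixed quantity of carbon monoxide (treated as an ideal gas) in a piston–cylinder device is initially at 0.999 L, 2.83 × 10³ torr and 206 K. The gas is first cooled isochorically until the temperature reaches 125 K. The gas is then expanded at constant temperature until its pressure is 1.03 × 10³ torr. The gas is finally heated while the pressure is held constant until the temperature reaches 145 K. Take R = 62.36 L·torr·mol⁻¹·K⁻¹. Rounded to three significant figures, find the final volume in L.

Isochoric, so P/T is constant: V₂ = V₁; P₂ = P₁·(T₂/T₁) = 1717 torr.
T constant ⇒ Boyle's law P V = const: T₃ = T₂; V₃ = V₂·(P₂/P₃) = 1.666 L.
Isobaric, so V/T is constant: P₄ = P₃; V₄ = V₃·(T₄/T₃) = 1.932 L.

V₄ ≈ 1.93 L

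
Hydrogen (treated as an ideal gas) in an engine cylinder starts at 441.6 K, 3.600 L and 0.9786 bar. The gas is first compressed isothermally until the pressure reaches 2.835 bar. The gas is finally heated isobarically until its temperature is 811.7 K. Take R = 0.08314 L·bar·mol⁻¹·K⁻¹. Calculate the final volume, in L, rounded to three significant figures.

V₃ ≈ 2.28 L

T constant ⇒ Boyle's law P V = const: T₂ = T₁; V₂ = V₁·(P₁/P₂) = 1.243 L.
P constant ⇒ V ∝ T: P₃ = P₂; V₃ = V₂·(T₃/T₂) = 2.284 L.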